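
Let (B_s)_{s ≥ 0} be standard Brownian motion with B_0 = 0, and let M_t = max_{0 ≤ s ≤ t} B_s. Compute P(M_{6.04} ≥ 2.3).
P(M_{6.04} ≥ 2.3) = 2·P(B_{6.04} ≥ 2.3) = 2(1 − Φ(2.3/√6.04)) ≈ 0.3493

By the reflection principle for Brownian motion, P(M_t ≥ a) = 2 · P(B_t ≥ a) for a ≥ 0. Since B_t ~ N(0, t), P(B_t ≥ 2.3) = 1 − Φ(2.3/√t) = 1 − Φ(2.3/√6.04) = 1 − Φ(0.9359). So
  P(M_{6.04} ≥ 2.3) = 2(1 − Φ(0.9359)) ≈ 0.3493.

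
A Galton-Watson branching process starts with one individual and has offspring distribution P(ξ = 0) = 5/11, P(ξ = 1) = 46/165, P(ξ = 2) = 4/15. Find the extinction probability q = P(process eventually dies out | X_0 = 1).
q = 1

Mean offspring μ = 0·5/11 + 1·46/165 + 2·4/15 = 134/165 ≤ 1. For μ ≤ 1 with offspring not concentrated at 1, the Galton-Watson process goes extinct almost surely, so q = 1.
(Algebraic check: The pgf is f(s) = 5/11 + 46/165·s + 4/15·s². The extinction probability q is the smallest fixed point of f in [0, 1]. Setting s = f(s):
  4/15·s² + (46/165 − 1)·s + 5/11 = 0
  4/15·s² − (5/11 + 4/15)·s + 5/11 = 0
which factors as (s − 1)·(4/15·s − 5/11) = 0, giving roots s = 1 and s = (5/11)/(4/15) = 75/44. Since 75/44 ≥ 1, the smallest root in [0, 1] is s = 1.)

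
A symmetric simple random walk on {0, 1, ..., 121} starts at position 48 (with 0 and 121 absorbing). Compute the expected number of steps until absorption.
E[τ | X_0 = 48] = 3504

Let v_k = E[τ | X_0 = k]. Boundary: v_0 = v_121 = 0. Recurrence: v_k = 1 + (v_{k-1} + v_{k+1})/2 for 1 ≤ k ≤ 120. The particular solution to v_k − (v_{k-1} + v_{k+1})/2 = 1 is v_k = −k^2. Adding homogeneous solution A + B k and matching boundaries gives v_k = k (121 − k). Substituting k = 48: v_48 = 48 · 73 = 3504.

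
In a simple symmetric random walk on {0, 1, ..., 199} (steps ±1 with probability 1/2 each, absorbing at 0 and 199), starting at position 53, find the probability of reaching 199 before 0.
P(hit 199 before 0) = 53/199

Let u_k = P(hit 199 before 0 | start at k). Then u_0 = 0, u_199 = 1, and u_k = u_{k-1}/2 + u_{k+1}/2 for 1 ≤ k ≤ 198. This harmonic recurrence is solved by u_k = k/199, giving u_53 = 53/199.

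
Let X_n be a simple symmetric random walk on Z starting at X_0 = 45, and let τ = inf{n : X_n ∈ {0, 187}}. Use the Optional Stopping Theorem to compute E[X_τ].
E[X_τ] = 45

X_n is a martingale and τ is a bounded-mean stopping time (indeed τ is finite a.s. with bounded expectation since the walk is in a bounded region). By the OST, E[X_τ] = E[X_0] = 45. Equivalently: E[X_τ] = 187 · P(hit 187 first) + 0 · P(hit 0 first) = 187 · (45/187) = 45.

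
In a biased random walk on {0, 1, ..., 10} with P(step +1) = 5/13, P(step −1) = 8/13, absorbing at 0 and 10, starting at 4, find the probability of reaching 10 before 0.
P(hit 10 before 0) = (1 − (8/5)^4) / (1 − (8/5)^10) = 1390625/27281441

Let u_k denote P(reach 10 before 0 | start at k). Boundary: u_0 = 0, u_10 = 1. Recurrence: u_k = 5/13·u_{k+1} + 8/13·u_{k-1} for 1 ≤ k ≤ 9. Try u_k = A + B·r^k with r = q/p = (8/13)/(5/13) = 8/5. Substitution satisfies the recurrence; boundary conditions give:
  u_k = (1 − r^k) / (1 − r^N) = (1 − (8/5)^4) / (1 − (8/5)^10) = 1390625/27281441.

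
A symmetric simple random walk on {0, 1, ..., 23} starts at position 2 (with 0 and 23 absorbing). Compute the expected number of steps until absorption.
E[τ | X_0 = 2] = 42

Let v_k = E[τ | X_0 = k]. Boundary: v_0 = v_23 = 0. Recurrence: v_k = 1 + (v_{k-1} + v_{k+1})/2 for 1 ≤ k ≤ 22. The particular solution to v_k − (v_{k-1} + v_{k+1})/2 = 1 is v_k = −k^2. Adding homogeneous solution A + B k and matching boundaries gives v_k = k (23 − k). Substituting k = 2: v_2 = 2 · 21 = 42.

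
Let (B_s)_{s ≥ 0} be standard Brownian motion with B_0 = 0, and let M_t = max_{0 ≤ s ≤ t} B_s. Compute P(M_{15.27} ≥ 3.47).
P(M_{15.27} ≥ 3.47) = 2·P(B_{15.27} ≥ 3.47) = 2(1 − Φ(3.47/√15.27)) ≈ 0.3745

By the reflection principle for Brownian motion, P(M_t ≥ a) = 2 · P(B_t ≥ a) for a ≥ 0. Since B_t ~ N(0, t), P(B_t ≥ 3.47) = 1 − Φ(3.47/√t) = 1 − Φ(3.47/√15.27) = 1 − Φ(0.8880). So
  P(M_{15.27} ≥ 3.47) = 2(1 − Φ(0.8880)) ≈ 0.3745.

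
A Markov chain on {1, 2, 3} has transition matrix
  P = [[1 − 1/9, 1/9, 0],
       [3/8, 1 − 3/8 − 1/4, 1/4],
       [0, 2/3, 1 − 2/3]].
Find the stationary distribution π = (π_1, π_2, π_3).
π = (27/38, 4/19, 3/38)

This is a birth-death chain on three states, which satisfies detailed balance: π_1 · P_{12} = π_2 · P_{21} and π_2 · P_{23} = π_3 · P_{32}.
From π_1 · 1/9 = π_2 · 3/8: π_2/π_1 = (1/9)/(3/8) = 8/27.
From π_2 · 1/4 = π_3 · 2/3: π_3/π_2 = (1/4)/(2/3) = 3/8.
Take π_1 proportional to 1; then unnormalized π = (1, 8/27, 1/9). Normalize by dividing by the sum 38/27:
  π = (27/38, 4/19, 3/38).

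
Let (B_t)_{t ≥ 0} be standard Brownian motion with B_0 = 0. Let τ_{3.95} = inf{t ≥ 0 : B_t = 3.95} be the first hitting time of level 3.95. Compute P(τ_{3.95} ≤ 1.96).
P(τ_{3.95} ≤ 1.96) = 2(1 − Φ(3.95/√1.96)) = 2(1 − Φ(2.8214)) ≈ 0.0048

By the reflection principle for standard BM, P(τ_b ≤ t) = 2 · P(B_t ≥ b). Since B_t ~ N(0, t), P(B_t ≥ 3.95) = 1 − Φ(3.95/√t) = 1 − Φ(3.95/√1.96) = 1 − Φ(2.8214) ≈ 0.00239. Doubling: P(τ_{3.95} ≤ 1.96) ≈ 2 · 0.00239 = 0.00478 ≈ 0.0048.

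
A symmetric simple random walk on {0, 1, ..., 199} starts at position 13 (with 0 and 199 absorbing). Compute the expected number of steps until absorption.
E[τ | X_0 = 13] = 2418

Let v_k = E[τ | X_0 = k]. Boundary: v_0 = v_199 = 0. Recurrence: v_k = 1 + (v_{k-1} + v_{k+1})/2 for 1 ≤ k ≤ 198. The particular solution to v_k − (v_{k-1} + v_{k+1})/2 = 1 is v_k = −k^2. Adding homogeneous solution A + B k and matching boundaries gives v_k = k (199 − k). Substituting k = 13: v_13 = 13 · 186 = 2418.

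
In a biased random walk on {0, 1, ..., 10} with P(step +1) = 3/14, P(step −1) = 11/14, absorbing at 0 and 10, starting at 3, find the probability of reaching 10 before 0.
P(hit 10 before 0) = (1 − (11/3)^3) / (1 − (11/3)^10) = 356481/3242170694

Let u_k denote P(reach 10 before 0 | start at k). Boundary: u_0 = 0, u_10 = 1. Recurrence: u_k = 3/14·u_{k+1} + 11/14·u_{k-1} for 1 ≤ k ≤ 9. Try u_k = A + B·r^k with r = q/p = (11/14)/(3/14) = 11/3. Substitution satisfies the recurrence; boundary conditions give:
  u_k = (1 − r^k) / (1 − r^N) = (1 − (11/3)^3) / (1 − (11/3)^10) = 356481/3242170694.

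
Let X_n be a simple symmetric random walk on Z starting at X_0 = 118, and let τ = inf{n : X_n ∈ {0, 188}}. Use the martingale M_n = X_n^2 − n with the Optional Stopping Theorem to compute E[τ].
E[τ] = 8260

M_n = X_n^2 − n is a martingale (since E[X_{n+1}^2 | F_n] = X_n^2 + 1). By OST (τ has finite mean in a bounded region), E[M_τ] = E[M_0] = X_0^2 − 0 = 118^2 = 13924. Also E[M_τ] = E[X_τ^2] − E[τ]. The walk exits at 0 or 188, with P(hit 188 first) = 118/188, so E[X_τ^2] = 188^2 · 118/188 + 0 = 22184. Thus E[τ] = E[X_τ^2] − E[M_τ] = 22184 − 13924 = 8260 = 118(188 − 118) = 8260.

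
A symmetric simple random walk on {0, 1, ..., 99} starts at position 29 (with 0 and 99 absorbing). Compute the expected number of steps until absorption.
E[τ | X_0 = 29] = 2030

Let v_k = E[τ | X_0 = k]. Boundary: v_0 = v_99 = 0. Recurrence: v_k = 1 + (v_{k-1} + v_{k+1})/2 for 1 ≤ k ≤ 98. The particular solution to v_k − (v_{k-1} + v_{k+1})/2 = 1 is v_k = −k^2. Adding homogeneous solution A + B k and matching boundaries gives v_k = k (99 − k). Substituting k = 29: v_29 = 29 · 70 = 2030.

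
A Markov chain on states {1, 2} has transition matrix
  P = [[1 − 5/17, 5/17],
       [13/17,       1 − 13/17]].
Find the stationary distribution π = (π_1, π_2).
π_1 = 13/18, π_2 = 5/18

Solve πP = π with π_1 + π_2 = 1. From πP = π: π_1 · (1 − 5/17) + π_2 · 13/17 = π_1 ⇒ π_2 · 13/17 = π_1 · 5/17 ⇒ π_2/π_1 = (5/17)/(13/17) = 5/13. Together with π_1 + π_2 = 1:
  π_1 = (13/17)/(5/17 + 13/17) = (13/17)/(18/17) = 13/18,
  π_2 = (5/17)/(5/17 + 13/17) = (5/17)/(18/17) = 5/18.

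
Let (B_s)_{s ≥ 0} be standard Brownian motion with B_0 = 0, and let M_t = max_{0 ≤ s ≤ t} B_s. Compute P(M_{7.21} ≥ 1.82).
P(M_{7.21} ≥ 1.82) = 2·P(B_{7.21} ≥ 1.82) = 2(1 − Φ(1.82/√7.21)) ≈ 0.4979

By the reflection principle for Brownian motion, P(M_t ≥ a) = 2 · P(B_t ≥ a) for a ≥ 0. Since B_t ~ N(0, t), P(B_t ≥ 1.82) = 1 − Φ(1.82/√t) = 1 − Φ(1.82/√7.21) = 1 − Φ(0.6778). So
  P(M_{7.21} ≥ 1.82) = 2(1 − Φ(0.6778)) ≈ 0.4979.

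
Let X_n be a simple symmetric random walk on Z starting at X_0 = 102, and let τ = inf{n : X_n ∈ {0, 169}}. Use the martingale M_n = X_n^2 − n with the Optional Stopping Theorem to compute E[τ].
E[τ] = 6834

M_n = X_n^2 − n is a martingale (since E[X_{n+1}^2 | F_n] = X_n^2 + 1). By OST (τ has finite mean in a bounded region), E[M_τ] = E[M_0] = X_0^2 − 0 = 102^2 = 10404. Also E[M_τ] = E[X_τ^2] − E[τ]. The walk exits at 0 or 169, with P(hit 169 first) = 102/169, so E[X_τ^2] = 169^2 · 102/169 + 0 = 17238. Thus E[τ] = E[X_τ^2] − E[M_τ] = 17238 − 10404 = 6834 = 102(169 − 102) = 6834.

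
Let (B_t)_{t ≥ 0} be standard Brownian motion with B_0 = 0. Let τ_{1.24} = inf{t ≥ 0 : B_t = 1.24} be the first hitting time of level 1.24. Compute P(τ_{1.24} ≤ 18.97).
P(τ_{1.24} ≤ 18.97) = 2(1 − Φ(1.24/√18.97)) = 2(1 − Φ(0.2847)) ≈ 0.7759

By the reflection principle for standard BM, P(τ_b ≤ t) = 2 · P(B_t ≥ b). Since B_t ~ N(0, t), P(B_t ≥ 1.24) = 1 − Φ(1.24/√t) = 1 − Φ(1.24/√18.97) = 1 − Φ(0.2847) ≈ 0.38794. Doubling: P(τ_{1.24} ≤ 18.97) ≈ 2 · 0.38794 = 0.77588 ≈ 0.7759.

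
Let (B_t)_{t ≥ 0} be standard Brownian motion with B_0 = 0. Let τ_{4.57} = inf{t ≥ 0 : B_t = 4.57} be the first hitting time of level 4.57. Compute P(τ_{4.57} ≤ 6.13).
P(τ_{4.57} ≤ 6.13) = 2(1 − Φ(4.57/√6.13)) = 2(1 − Φ(1.8458)) ≈ 0.0649

By the reflection principle for standard BM, P(τ_b ≤ t) = 2 · P(B_t ≥ b). Since B_t ~ N(0, t), P(B_t ≥ 4.57) = 1 − Φ(4.57/√t) = 1 − Φ(4.57/√6.13) = 1 − Φ(1.8458) ≈ 0.03246. Doubling: P(τ_{4.57} ≤ 6.13) ≈ 2 · 0.03246 = 0.06492 ≈ 0.0649.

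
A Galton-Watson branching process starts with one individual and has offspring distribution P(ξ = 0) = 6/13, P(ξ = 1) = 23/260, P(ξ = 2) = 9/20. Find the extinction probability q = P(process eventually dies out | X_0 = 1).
q = 1

Mean offspring μ = 0·6/13 + 1·23/260 + 2·9/20 = 257/260 ≤ 1. For μ ≤ 1 with offspring not concentrated at 1, the Galton-Watson process goes extinct almost surely, so q = 1.
(Algebraic check: The pgf is f(s) = 6/13 + 23/260·s + 9/20·s². The extinction probability q is the smallest fixed point of f in [0, 1]. Setting s = f(s):
  9/20·s² + (23/260 − 1)·s + 6/13 = 0
  9/20·s² − (6/13 + 9/20)·s + 6/13 = 0
which factors as (s − 1)·(9/20·s − 6/13) = 0, giving roots s = 1 and s = (6/13)/(9/20) = 40/39. Since 40/39 ≥ 1, the smallest root in [0, 1] is s = 1.)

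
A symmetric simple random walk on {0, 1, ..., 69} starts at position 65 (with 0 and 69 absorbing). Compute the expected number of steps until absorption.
E[τ | X_0 = 65] = 260

Let v_k = E[τ | X_0 = k]. Boundary: v_0 = v_69 = 0. Recurrence: v_k = 1 + (v_{k-1} + v_{k+1})/2 for 1 ≤ k ≤ 68. The particular solution to v_k − (v_{k-1} + v_{k+1})/2 = 1 is v_k = −k^2. Adding homogeneous solution A + B k and matching boundaries gives v_k = k (69 − k). Substituting k = 65: v_65 = 65 · 4 = 260.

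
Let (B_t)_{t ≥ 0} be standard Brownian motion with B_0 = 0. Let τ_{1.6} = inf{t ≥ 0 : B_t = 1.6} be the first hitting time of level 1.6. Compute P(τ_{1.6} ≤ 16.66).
P(τ_{1.6} ≤ 16.66) = 2(1 − Φ(1.6/√16.66)) = 2(1 − Φ(0.3920)) ≈ 0.6951

By the reflection principle for standard BM, P(τ_b ≤ t) = 2 · P(B_t ≥ b). Since B_t ~ N(0, t), P(B_t ≥ 1.6) = 1 − Φ(1.6/√t) = 1 − Φ(1.6/√16.66) = 1 − Φ(0.3920) ≈ 0.34753. Doubling: P(τ_{1.6} ≤ 16.66) ≈ 2 · 0.34753 = 0.69506 ≈ 0.6951.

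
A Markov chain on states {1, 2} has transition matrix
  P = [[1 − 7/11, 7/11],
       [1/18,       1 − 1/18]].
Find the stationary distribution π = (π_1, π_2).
π_1 = 11/137, π_2 = 126/137

Solve πP = π with π_1 + π_2 = 1. From πP = π: π_1 · (1 − 7/11) + π_2 · 1/18 = π_1 ⇒ π_2 · 1/18 = π_1 · 7/11 ⇒ π_2/π_1 = (7/11)/(1/18) = 126/11. Together with π_1 + π_2 = 1:
  π_1 = (1/18)/(7/11 + 1/18) = (1/18)/(137/198) = 11/137,
  π_2 = (7/11)/(7/11 + 1/18) = (7/11)/(137/198) = 126/137.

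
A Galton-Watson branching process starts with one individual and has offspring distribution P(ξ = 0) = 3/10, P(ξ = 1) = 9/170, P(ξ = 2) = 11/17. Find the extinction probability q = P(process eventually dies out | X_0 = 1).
q = 51/110

The pgf is f(s) = 3/10 + 9/170·s + 11/17·s². The extinction probability q is the smallest fixed point of f in [0, 1]. Setting s = f(s):
  11/17·s² + (9/170 − 1)·s + 3/10 = 0
  11/17·s² − (3/10 + 11/17)·s + 3/10 = 0
which factors as (s − 1)·(11/17·s − 3/10) = 0, giving roots s = 1 and s = (3/10)/(11/17) = 51/110.
Mean offspring μ = 9/170 + 2·11/17 = 229/170 > 1 (supercritical), so q < 1. The extinction probability is the smaller root: q = (3/10)/(11/17) = 51/110.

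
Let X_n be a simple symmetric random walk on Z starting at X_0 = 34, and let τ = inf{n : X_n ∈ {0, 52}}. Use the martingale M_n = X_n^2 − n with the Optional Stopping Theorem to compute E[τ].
E[τ] = 612

M_n = X_n^2 − n is a martingale (since E[X_{n+1}^2 | F_n] = X_n^2 + 1). By OST (τ has finite mean in a bounded region), E[M_τ] = E[M_0] = X_0^2 − 0 = 34^2 = 1156. Also E[M_τ] = E[X_τ^2] − E[τ]. The walk exits at 0 or 52, with P(hit 52 first) = 34/52, so E[X_τ^2] = 52^2 · 34/52 + 0 = 1768. Thus E[τ] = E[X_τ^2] − E[M_τ] = 1768 − 1156 = 612 = 34(52 − 34) = 612.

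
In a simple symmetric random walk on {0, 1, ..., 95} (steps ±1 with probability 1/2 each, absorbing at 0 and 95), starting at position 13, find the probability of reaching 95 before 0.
P(hit 95 before 0) = 13/95

Let u_k = P(hit 95 before 0 | start at k). Then u_0 = 0, u_95 = 1, and u_k = u_{k-1}/2 + u_{k+1}/2 for 1 ≤ k ≤ 94. This harmonic recurrence is solved by u_k = k/95, giving u_13 = 13/95.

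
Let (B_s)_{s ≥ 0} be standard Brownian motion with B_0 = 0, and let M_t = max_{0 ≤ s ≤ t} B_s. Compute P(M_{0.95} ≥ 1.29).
P(M_{0.95} ≥ 1.29) = 2·P(B_{0.95} ≥ 1.29) = 2(1 − Φ(1.29/√0.95)) ≈ 0.1857

By the reflection principle for Brownian motion, P(M_t ≥ a) = 2 · P(B_t ≥ a) for a ≥ 0. Since B_t ~ N(0, t), P(B_t ≥ 1.29) = 1 − Φ(1.29/√t) = 1 − Φ(1.29/√0.95) = 1 − Φ(1.3235). So
  P(M_{0.95} ≥ 1.29) = 2(1 − Φ(1.3235)) ≈ 0.1857.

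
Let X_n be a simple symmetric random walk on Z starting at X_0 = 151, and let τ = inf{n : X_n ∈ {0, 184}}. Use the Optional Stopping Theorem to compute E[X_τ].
E[X_τ] = 151

X_n is a martingale and τ is a bounded-mean stopping time (indeed τ is finite a.s. with bounded expectation since the walk is in a bounded region). By the OST, E[X_τ] = E[X_0] = 151. Equivalently: E[X_τ] = 184 · P(hit 184 first) + 0 · P(hit 0 first) = 184 · (151/184) = 151.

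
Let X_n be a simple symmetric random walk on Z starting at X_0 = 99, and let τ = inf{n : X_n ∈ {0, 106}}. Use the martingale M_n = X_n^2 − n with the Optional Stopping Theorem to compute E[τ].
E[τ] = 693

M_n = X_n^2 − n is a martingale (since E[X_{n+1}^2 | F_n] = X_n^2 + 1). By OST (τ has finite mean in a bounded region), E[M_τ] = E[M_0] = X_0^2 − 0 = 99^2 = 9801. Also E[M_τ] = E[X_τ^2] − E[τ]. The walk exits at 0 or 106, with P(hit 106 first) = 99/106, so E[X_τ^2] = 106^2 · 99/106 + 0 = 10494. Thus E[τ] = E[X_τ^2] − E[M_τ] = 10494 − 9801 = 693 = 99(106 − 99) = 693.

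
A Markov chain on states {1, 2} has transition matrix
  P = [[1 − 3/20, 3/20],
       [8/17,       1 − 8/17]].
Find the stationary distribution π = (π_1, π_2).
π_1 = 160/211, π_2 = 51/211

Solve πP = π with π_1 + π_2 = 1. From πP = π: π_1 · (1 − 3/20) + π_2 · 8/17 = π_1 ⇒ π_2 · 8/17 = π_1 · 3/20 ⇒ π_2/π_1 = (3/20)/(8/17) = 51/160. Together with π_1 + π_2 = 1:
  π_1 = (8/17)/(3/20 + 8/17) = (8/17)/(211/340) = 160/211,
  π_2 = (3/20)/(3/20 + 8/17) = (3/20)/(211/340) = 51/211.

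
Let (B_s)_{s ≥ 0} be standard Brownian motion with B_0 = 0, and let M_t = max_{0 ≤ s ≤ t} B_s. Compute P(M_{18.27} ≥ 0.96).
P(M_{18.27} ≥ 0.96) = 2·P(B_{18.27} ≥ 0.96) = 2(1 − Φ(0.96/√18.27)) ≈ 0.8223

By the reflection principle for Brownian motion, P(M_t ≥ a) = 2 · P(B_t ≥ a) for a ≥ 0. Since B_t ~ N(0, t), P(B_t ≥ 0.96) = 1 − Φ(0.96/√t) = 1 − Φ(0.96/√18.27) = 1 − Φ(0.2246). So
  P(M_{18.27} ≥ 0.96) = 2(1 − Φ(0.2246)) ≈ 0.8223.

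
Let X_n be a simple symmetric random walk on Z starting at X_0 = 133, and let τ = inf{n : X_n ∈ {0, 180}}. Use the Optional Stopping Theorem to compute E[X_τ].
E[X_τ] = 133

X_n is a martingale and τ is a bounded-mean stopping time (indeed τ is finite a.s. with bounded expectation since the walk is in a bounded region). By the OST, E[X_τ] = E[X_0] = 133. Equivalently: E[X_τ] = 180 · P(hit 180 first) + 0 · P(hit 0 first) = 180 · (133/180) = 133.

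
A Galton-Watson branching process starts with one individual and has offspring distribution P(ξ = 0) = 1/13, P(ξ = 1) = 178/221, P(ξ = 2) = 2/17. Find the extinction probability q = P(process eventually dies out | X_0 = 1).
q = 17/26

The pgf is f(s) = 1/13 + 178/221·s + 2/17·s². The extinction probability q is the smallest fixed point of f in [0, 1]. Setting s = f(s):
  2/17·s² + (178/221 − 1)·s + 1/13 = 0
  2/17·s² − (1/13 + 2/17)·s + 1/13 = 0
which factors as (s − 1)·(2/17·s − 1/13) = 0, giving roots s = 1 and s = (1/13)/(2/17) = 17/26.
Mean offspring μ = 178/221 + 2·2/17 = 230/221 > 1 (supercritical), so q < 1. The extinction probability is the smaller root: q = (1/13)/(2/17) = 17/26.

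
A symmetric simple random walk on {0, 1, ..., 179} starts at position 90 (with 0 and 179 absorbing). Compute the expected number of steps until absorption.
E[τ | X_0 = 90] = 8010

Let v_k = E[τ | X_0 = k]. Boundary: v_0 = v_179 = 0. Recurrence: v_k = 1 + (v_{k-1} + v_{k+1})/2 for 1 ≤ k ≤ 178. The particular solution to v_k − (v_{k-1} + v_{k+1})/2 = 1 is v_k = −k^2. Adding homogeneous solution A + B k and matching boundaries gives v_k = k (179 − k). Substituting k = 90: v_90 = 90 · 89 = 8010.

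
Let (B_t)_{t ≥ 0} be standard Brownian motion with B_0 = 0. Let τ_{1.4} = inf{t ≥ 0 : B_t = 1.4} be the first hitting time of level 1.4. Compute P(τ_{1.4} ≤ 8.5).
P(τ_{1.4} ≤ 8.5) = 2(1 − Φ(1.4/√8.5)) = 2(1 − Φ(0.4802)) ≈ 0.6311

By the reflection principle for standard BM, P(τ_b ≤ t) = 2 · P(B_t ≥ b). Since B_t ~ N(0, t), P(B_t ≥ 1.4) = 1 − Φ(1.4/√t) = 1 − Φ(1.4/√8.5) = 1 − Φ(0.4802) ≈ 0.31554. Doubling: P(τ_{1.4} ≤ 8.5) ≈ 2 · 0.31554 = 0.63108 ≈ 0.6311.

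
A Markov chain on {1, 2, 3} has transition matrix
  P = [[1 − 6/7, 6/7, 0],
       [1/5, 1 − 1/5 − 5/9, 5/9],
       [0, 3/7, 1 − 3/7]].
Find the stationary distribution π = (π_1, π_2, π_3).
π = (63/683, 270/683, 350/683)

This is a birth-death chain on three states, which satisfies detailed balance: π_1 · P_{12} = π_2 · P_{21} and π_2 · P_{23} = π_3 · P_{32}.
From π_1 · 6/7 = π_2 · 1/5: π_2/π_1 = (6/7)/(1/5) = 30/7.
From π_2 · 5/9 = π_3 · 3/7: π_3/π_2 = (5/9)/(3/7) = 35/27.
Take π_1 proportional to 1; then unnormalized π = (1, 30/7, 50/9). Normalize by dividing by the sum 683/63:
  π = (63/683, 270/683, 350/683).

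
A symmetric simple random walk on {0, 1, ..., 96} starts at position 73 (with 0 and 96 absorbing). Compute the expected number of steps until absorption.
E[τ | X_0 = 73] = 1679

Let v_k = E[τ | X_0 = k]. Boundary: v_0 = v_96 = 0. Recurrence: v_k = 1 + (v_{k-1} + v_{k+1})/2 for 1 ≤ k ≤ 95. The particular solution to v_k − (v_{k-1} + v_{k+1})/2 = 1 is v_k = −k^2. Adding homogeneous solution A + B k and matching boundaries gives v_k = k (96 − k). Substituting k = 73: v_73 = 73 · 23 = 1679.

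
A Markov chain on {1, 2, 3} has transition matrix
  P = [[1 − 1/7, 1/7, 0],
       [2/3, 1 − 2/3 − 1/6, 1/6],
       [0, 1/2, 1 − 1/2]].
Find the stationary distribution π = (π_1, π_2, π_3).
π = (7/9, 1/6, 1/18)

This is a birth-death chain on three states, which satisfies detailed balance: π_1 · P_{12} = π_2 · P_{21} and π_2 · P_{23} = π_3 · P_{32}.
From π_1 · 1/7 = π_2 · 2/3: π_2/π_1 = (1/7)/(2/3) = 3/14.
From π_2 · 1/6 = π_3 · 1/2: π_3/π_2 = (1/6)/(1/2) = 1/3.
Take π_1 proportional to 1; then unnormalized π = (1, 3/14, 1/14). Normalize by dividing by the sum 9/7:
  π = (7/9, 1/6, 1/18).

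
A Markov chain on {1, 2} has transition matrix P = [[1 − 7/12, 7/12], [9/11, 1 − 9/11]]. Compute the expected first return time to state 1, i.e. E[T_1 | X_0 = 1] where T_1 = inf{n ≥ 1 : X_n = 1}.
E[T_1 | X_0 = 1] = 1/π_1 = 185/108

For an irreducible recurrent Markov chain with stationary distribution π, E[T_i | X_0 = i] = 1/π_i (Kac's formula). Here π_1 = (9/11)/(7/12 + 9/11) = (9/11)/(185/132) = 108/185, so E[T_1 | X_0 = 1] = 1/π_1 = (7/12 + 9/11)/(9/11) = (185/132)/(9/11) = 185/108.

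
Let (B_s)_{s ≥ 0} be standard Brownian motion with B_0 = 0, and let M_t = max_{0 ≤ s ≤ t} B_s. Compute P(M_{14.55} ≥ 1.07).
P(M_{14.55} ≥ 1.07) = 2·P(B_{14.55} ≥ 1.07) = 2(1 − Φ(1.07/√14.55)) ≈ 0.7791

By the reflection principle for Brownian motion, P(M_t ≥ a) = 2 · P(B_t ≥ a) for a ≥ 0. Since B_t ~ N(0, t), P(B_t ≥ 1.07) = 1 − Φ(1.07/√t) = 1 − Φ(1.07/√14.55) = 1 − Φ(0.2805). So
  P(M_{14.55} ≥ 1.07) = 2(1 − Φ(0.2805)) ≈ 0.7791.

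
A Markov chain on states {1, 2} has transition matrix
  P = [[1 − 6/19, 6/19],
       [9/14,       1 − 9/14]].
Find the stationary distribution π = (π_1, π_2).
π_1 = 57/85, π_2 = 28/85

Solve πP = π with π_1 + π_2 = 1. From πP = π: π_1 · (1 − 6/19) + π_2 · 9/14 = π_1 ⇒ π_2 · 9/14 = π_1 · 6/19 ⇒ π_2/π_1 = (6/19)/(9/14) = 28/57. Together with π_1 + π_2 = 1:
  π_1 = (9/14)/(6/19 + 9/14) = (9/14)/(255/266) = 57/85,
  π_2 = (6/19)/(6/19 + 9/14) = (6/19)/(255/266) = 28/85.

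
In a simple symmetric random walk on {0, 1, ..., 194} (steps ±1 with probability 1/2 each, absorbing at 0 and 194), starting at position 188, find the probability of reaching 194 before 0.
P(hit 194 before 0) = 188/194 = 94/97

Let u_k = P(hit 194 before 0 | start at k). Then u_0 = 0, u_194 = 1, and u_k = u_{k-1}/2 + u_{k+1}/2 for 1 ≤ k ≤ 193. This harmonic recurrence is solved by u_k = k/194, giving u_188 = 188/194 = 94/97.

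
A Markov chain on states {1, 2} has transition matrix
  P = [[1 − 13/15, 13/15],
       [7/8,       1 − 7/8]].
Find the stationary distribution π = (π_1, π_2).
π_1 = 105/209, π_2 = 104/209

Solve πP = π with π_1 + π_2 = 1. From πP = π: π_1 · (1 − 13/15) + π_2 · 7/8 = π_1 ⇒ π_2 · 7/8 = π_1 · 13/15 ⇒ π_2/π_1 = (13/15)/(7/8) = 104/105. Together with π_1 + π_2 = 1:
  π_1 = (7/8)/(13/15 + 7/8) = (7/8)/(209/120) = 105/209,
  π_2 = (13/15)/(13/15 + 7/8) = (13/15)/(209/120) = 104/209.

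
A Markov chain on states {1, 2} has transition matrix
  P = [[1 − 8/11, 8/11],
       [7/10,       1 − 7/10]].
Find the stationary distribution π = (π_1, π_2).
π_1 = 77/157, π_2 = 80/157

Solve πP = π with π_1 + π_2 = 1. From πP = π: π_1 · (1 − 8/11) + π_2 · 7/10 = π_1 ⇒ π_2 · 7/10 = π_1 · 8/11 ⇒ π_2/π_1 = (8/11)/(7/10) = 80/77. Together with π_1 + π_2 = 1:
  π_1 = (7/10)/(8/11 + 7/10) = (7/10)/(157/110) = 77/157,
  π_2 = (8/11)/(8/11 + 7/10) = (8/11)/(157/110) = 80/157.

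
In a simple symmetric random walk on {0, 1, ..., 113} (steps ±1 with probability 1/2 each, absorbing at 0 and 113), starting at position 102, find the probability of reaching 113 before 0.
P(hit 113 before 0) = 102/113

Let u_k = P(hit 113 before 0 | start at k). Then u_0 = 0, u_113 = 1, and u_k = u_{k-1}/2 + u_{k+1}/2 for 1 ≤ k ≤ 112. This harmonic recurrence is solved by u_k = k/113, giving u_102 = 102/113.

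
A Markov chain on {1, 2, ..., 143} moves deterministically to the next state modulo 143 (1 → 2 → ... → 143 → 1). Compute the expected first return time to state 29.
E[T_29 | X_0 = 29] = 143

The chain cycles deterministically, so starting at state 29 it returns in exactly 143 steps. Equivalently, the stationary distribution is uniform π_j = 1/143 for every state j, so by Kac's formula E[T_29] = 1/π_29 = 143.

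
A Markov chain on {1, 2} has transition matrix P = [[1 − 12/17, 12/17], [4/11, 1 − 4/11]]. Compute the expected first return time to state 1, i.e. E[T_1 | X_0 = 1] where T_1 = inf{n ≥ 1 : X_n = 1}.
E[T_1 | X_0 = 1] = 1/π_1 = 50/17

For an irreducible recurrent Markov chain with stationary distribution π, E[T_i | X_0 = i] = 1/π_i (Kac's formula). Here π_1 = (4/11)/(12/17 + 4/11) = (4/11)/(200/187) = 17/50, so E[T_1 | X_0 = 1] = 1/π_1 = (12/17 + 4/11)/(4/11) = (200/187)/(4/11) = 50/17.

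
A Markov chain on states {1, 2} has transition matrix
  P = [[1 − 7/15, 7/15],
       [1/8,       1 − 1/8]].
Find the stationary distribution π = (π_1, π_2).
π_1 = 15/71, π_2 = 56/71

Solve πP = π with π_1 + π_2 = 1. From πP = π: π_1 · (1 − 7/15) + π_2 · 1/8 = π_1 ⇒ π_2 · 1/8 = π_1 · 7/15 ⇒ π_2/π_1 = (7/15)/(1/8) = 56/15. Together with π_1 + π_2 = 1:
  π_1 = (1/8)/(7/15 + 1/8) = (1/8)/(71/120) = 15/71,
  π_2 = (7/15)/(7/15 + 1/8) = (7/15)/(71/120) = 56/71.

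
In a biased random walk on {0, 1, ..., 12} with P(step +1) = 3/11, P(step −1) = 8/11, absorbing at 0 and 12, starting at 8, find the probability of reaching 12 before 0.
P(hit 12 before 0) = (1 − (8/3)^8) / (1 − (8/3)^12) = 338337/17115553

Let u_k denote P(reach 12 before 0 | start at k). Boundary: u_0 = 0, u_12 = 1. Recurrence: u_k = 3/11·u_{k+1} + 8/11·u_{k-1} for 1 ≤ k ≤ 11. Try u_k = A + B·r^k with r = q/p = (8/11)/(3/11) = 8/3. Substitution satisfies the recurrence; boundary conditions give:
  u_k = (1 − r^k) / (1 − r^N) = (1 − (8/3)^8) / (1 − (8/3)^12) = 338337/17115553.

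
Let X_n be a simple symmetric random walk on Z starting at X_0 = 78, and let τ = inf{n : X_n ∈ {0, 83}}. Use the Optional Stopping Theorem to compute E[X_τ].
E[X_τ] = 78

X_n is a martingale and τ is a bounded-mean stopping time (indeed τ is finite a.s. with bounded expectation since the walk is in a bounded region). By the OST, E[X_τ] = E[X_0] = 78. Equivalently: E[X_τ] = 83 · P(hit 83 first) + 0 · P(hit 0 first) = 83 · (78/83) = 78.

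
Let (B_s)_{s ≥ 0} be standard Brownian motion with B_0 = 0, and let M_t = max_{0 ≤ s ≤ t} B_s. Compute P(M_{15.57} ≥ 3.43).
P(M_{15.57} ≥ 3.43) = 2·P(B_{15.57} ≥ 3.43) = 2(1 − Φ(3.43/√15.57)) ≈ 0.3847

By the reflection principle for Brownian motion, P(M_t ≥ a) = 2 · P(B_t ≥ a) for a ≥ 0. Since B_t ~ N(0, t), P(B_t ≥ 3.43) = 1 − Φ(3.43/√t) = 1 − Φ(3.43/√15.57) = 1 − Φ(0.8693). So
  P(M_{15.57} ≥ 3.43) = 2(1 − Φ(0.8693)) ≈ 0.3847.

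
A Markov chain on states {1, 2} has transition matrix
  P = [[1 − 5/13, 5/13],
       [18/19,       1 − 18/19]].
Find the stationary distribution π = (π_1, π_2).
π_1 = 234/329, π_2 = 95/329

Solve πP = π with π_1 + π_2 = 1. From πP = π: π_1 · (1 − 5/13) + π_2 · 18/19 = π_1 ⇒ π_2 · 18/19 = π_1 · 5/13 ⇒ π_2/π_1 = (5/13)/(18/19) = 95/234. Together with π_1 + π_2 = 1:
  π_1 = (18/19)/(5/13 + 18/19) = (18/19)/(329/247) = 234/329,
  π_2 = (5/13)/(5/13 + 18/19) = (5/13)/(329/247) = 95/329.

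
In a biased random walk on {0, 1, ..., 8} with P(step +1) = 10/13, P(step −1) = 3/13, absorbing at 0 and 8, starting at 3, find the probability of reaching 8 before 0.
P(hit 8 before 0) = (1 − (3/10)^3) / (1 − (3/10)^8) = 13900000/14284777

Let u_k denote P(reach 8 before 0 | start at k). Boundary: u_0 = 0, u_8 = 1. Recurrence: u_k = 10/13·u_{k+1} + 3/13·u_{k-1} for 1 ≤ k ≤ 7. Try u_k = A + B·r^k with r = q/p = (3/13)/(10/13) = 3/10. Substitution satisfies the recurrence; boundary conditions give:
  u_k = (1 − r^k) / (1 − r^N) = (1 − (3/10)^3) / (1 − (3/10)^8) = 13900000/14284777.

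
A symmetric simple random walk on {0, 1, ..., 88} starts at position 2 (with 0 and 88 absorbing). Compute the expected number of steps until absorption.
E[τ | X_0 = 2] = 172

Let v_k = E[τ | X_0 = k]. Boundary: v_0 = v_88 = 0. Recurrence: v_k = 1 + (v_{k-1} + v_{k+1})/2 for 1 ≤ k ≤ 87. The particular solution to v_k − (v_{k-1} + v_{k+1})/2 = 1 is v_k = −k^2. Adding homogeneous solution A + B k and matching boundaries gives v_k = k (88 − k). Substituting k = 2: v_2 = 2 · 86 = 172.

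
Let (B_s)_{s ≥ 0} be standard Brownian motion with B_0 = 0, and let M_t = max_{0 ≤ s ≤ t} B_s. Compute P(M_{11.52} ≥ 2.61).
P(M_{11.52} ≥ 2.61) = 2·P(B_{11.52} ≥ 2.61) = 2(1 − Φ(2.61/√11.52)) ≈ 0.4419

By the reflection principle for Brownian motion, P(M_t ≥ a) = 2 · P(B_t ≥ a) for a ≥ 0. Since B_t ~ N(0, t), P(B_t ≥ 2.61) = 1 − Φ(2.61/√t) = 1 − Φ(2.61/√11.52) = 1 − Φ(0.7690). So
  P(M_{11.52} ≥ 2.61) = 2(1 − Φ(0.7690)) ≈ 0.4419.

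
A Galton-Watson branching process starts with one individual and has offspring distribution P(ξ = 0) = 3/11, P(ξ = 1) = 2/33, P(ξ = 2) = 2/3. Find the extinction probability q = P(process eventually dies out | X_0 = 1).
q = 9/22

The pgf is f(s) = 3/11 + 2/33·s + 2/3·s². The extinction probability q is the smallest fixed point of f in [0, 1]. Setting s = f(s):
  2/3·s² + (2/33 − 1)·s + 3/11 = 0
  2/3·s² − (3/11 + 2/3)·s + 3/11 = 0
which factors as (s − 1)·(2/3·s − 3/11) = 0, giving roots s = 1 and s = (3/11)/(2/3) = 9/22.
Mean offspring μ = 2/33 + 2·2/3 = 46/33 > 1 (supercritical), so q < 1. The extinction probability is the smaller root: q = (3/11)/(2/3) = 9/22.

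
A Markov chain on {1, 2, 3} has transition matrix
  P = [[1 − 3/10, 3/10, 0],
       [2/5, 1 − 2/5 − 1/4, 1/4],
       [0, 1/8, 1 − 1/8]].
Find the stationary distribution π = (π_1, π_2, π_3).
π = (4/13, 3/13, 6/13)

This is a birth-death chain on three states, which satisfies detailed balance: π_1 · P_{12} = π_2 · P_{21} and π_2 · P_{23} = π_3 · P_{32}.
From π_1 · 3/10 = π_2 · 2/5: π_2/π_1 = (3/10)/(2/5) = 3/4.
From π_2 · 1/4 = π_3 · 1/8: π_3/π_2 = (1/4)/(1/8) = 2.
Take π_1 proportional to 1; then unnormalized π = (1, 3/4, 3/2). Normalize by dividing by the sum 13/4:
  π = (4/13, 3/13, 6/13).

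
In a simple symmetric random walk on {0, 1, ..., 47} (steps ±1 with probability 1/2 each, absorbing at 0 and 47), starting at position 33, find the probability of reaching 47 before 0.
P(hit 47 before 0) = 33/47

Let u_k = P(hit 47 before 0 | start at k). Then u_0 = 0, u_47 = 1, and u_k = u_{k-1}/2 + u_{k+1}/2 for 1 ≤ k ≤ 46. This harmonic recurrence is solved by u_k = k/47, giving u_33 = 33/47.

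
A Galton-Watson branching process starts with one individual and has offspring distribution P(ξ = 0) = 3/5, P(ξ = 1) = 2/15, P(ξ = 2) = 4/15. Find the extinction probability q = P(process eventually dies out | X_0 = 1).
q = 1

Mean offspring μ = 0·3/5 + 1·2/15 + 2·4/15 = 2/3 ≤ 1. For μ ≤ 1 with offspring not concentrated at 1, the Galton-Watson process goes extinct almost surely, so q = 1.
(Algebraic check: The pgf is f(s) = 3/5 + 2/15·s + 4/15·s². The extinction probability q is the smallest fixed point of f in [0, 1]. Setting s = f(s):
  4/15·s² + (2/15 − 1)·s + 3/5 = 0
  4/15·s² − (3/5 + 4/15)·s + 3/5 = 0
which factors as (s − 1)·(4/15·s − 3/5) = 0, giving roots s = 1 and s = (3/5)/(4/15) = 9/4. Since 9/4 ≥ 1, the smallest root in [0, 1] is s = 1.)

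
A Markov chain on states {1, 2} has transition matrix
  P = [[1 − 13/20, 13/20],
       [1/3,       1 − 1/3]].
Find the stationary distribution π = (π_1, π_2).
π_1 = 20/59, π_2 = 39/59

Solve πP = π with π_1 + π_2 = 1. From πP = π: π_1 · (1 − 13/20) + π_2 · 1/3 = π_1 ⇒ π_2 · 1/3 = π_1 · 13/20 ⇒ π_2/π_1 = (13/20)/(1/3) = 39/20. Together with π_1 + π_2 = 1:
  π_1 = (1/3)/(13/20 + 1/3) = (1/3)/(59/60) = 20/59,
  π_2 = (13/20)/(13/20 + 1/3) = (13/20)/(59/60) = 39/59.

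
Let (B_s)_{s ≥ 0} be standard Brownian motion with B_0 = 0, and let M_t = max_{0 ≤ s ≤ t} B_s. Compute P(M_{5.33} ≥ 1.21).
P(M_{5.33} ≥ 1.21) = 2·P(B_{5.33} ≥ 1.21) = 2(1 − Φ(1.21/√5.33)) ≈ 0.6002

By the reflection principle for Brownian motion, P(M_t ≥ a) = 2 · P(B_t ≥ a) for a ≥ 0. Since B_t ~ N(0, t), P(B_t ≥ 1.21) = 1 − Φ(1.21/√t) = 1 − Φ(1.21/√5.33) = 1 − Φ(0.5241). So
  P(M_{5.33} ≥ 1.21) = 2(1 − Φ(0.5241)) ≈ 0.6002.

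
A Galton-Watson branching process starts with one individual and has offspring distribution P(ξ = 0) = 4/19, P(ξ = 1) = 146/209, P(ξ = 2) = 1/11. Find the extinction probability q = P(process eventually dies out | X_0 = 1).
q = 1

Mean offspring μ = 0·4/19 + 1·146/209 + 2·1/11 = 184/209 ≤ 1. For μ ≤ 1 with offspring not concentrated at 1, the Galton-Watson process goes extinct almost surely, so q = 1.
(Algebraic check: The pgf is f(s) = 4/19 + 146/209·s + 1/11·s². The extinction probability q is the smallest fixed point of f in [0, 1]. Setting s = f(s):
  1/11·s² + (146/209 − 1)·s + 4/19 = 0
  1/11·s² − (4/19 + 1/11)·s + 4/19 = 0
which factors as (s − 1)·(1/11·s − 4/19) = 0, giving roots s = 1 and s = (4/19)/(1/11) = 44/19. Since 44/19 ≥ 1, the smallest root in [0, 1] is s = 1.)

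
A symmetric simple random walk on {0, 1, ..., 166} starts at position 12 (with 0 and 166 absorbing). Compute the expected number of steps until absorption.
E[τ | X_0 = 12] = 1848

Let v_k = E[τ | X_0 = k]. Boundary: v_0 = v_166 = 0. Recurrence: v_k = 1 + (v_{k-1} + v_{k+1})/2 for 1 ≤ k ≤ 165. The particular solution to v_k − (v_{k-1} + v_{k+1})/2 = 1 is v_k = −k^2. Adding homogeneous solution A + B k and matching boundaries gives v_k = k (166 − k). Substituting k = 12: v_12 = 12 · 154 = 1848.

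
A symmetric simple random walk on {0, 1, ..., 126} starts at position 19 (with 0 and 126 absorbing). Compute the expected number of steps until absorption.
E[τ | X_0 = 19] = 2033

Let v_k = E[τ | X_0 = k]. Boundary: v_0 = v_126 = 0. Recurrence: v_k = 1 + (v_{k-1} + v_{k+1})/2 for 1 ≤ k ≤ 125. The particular solution to v_k − (v_{k-1} + v_{k+1})/2 = 1 is v_k = −k^2. Adding homogeneous solution A + B k and matching boundaries gives v_k = k (126 − k). Substituting k = 19: v_19 = 19 · 107 = 2033.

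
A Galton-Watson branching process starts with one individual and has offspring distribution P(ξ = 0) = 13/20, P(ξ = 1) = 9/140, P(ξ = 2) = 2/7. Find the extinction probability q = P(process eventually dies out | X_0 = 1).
q = 1

Mean offspring μ = 0·13/20 + 1·9/140 + 2·2/7 = 89/140 ≤ 1. For μ ≤ 1 with offspring not concentrated at 1, the Galton-Watson process goes extinct almost surely, so q = 1.
(Algebraic check: The pgf is f(s) = 13/20 + 9/140·s + 2/7·s². The extinction probability q is the smallest fixed point of f in [0, 1]. Setting s = f(s):
  2/7·s² + (9/140 − 1)·s + 13/20 = 0
  2/7·s² − (13/20 + 2/7)·s + 13/20 = 0
which factors as (s − 1)·(2/7·s − 13/20) = 0, giving roots s = 1 and s = (13/20)/(2/7) = 91/40. Since 91/40 ≥ 1, the smallest root in [0, 1] is s = 1.)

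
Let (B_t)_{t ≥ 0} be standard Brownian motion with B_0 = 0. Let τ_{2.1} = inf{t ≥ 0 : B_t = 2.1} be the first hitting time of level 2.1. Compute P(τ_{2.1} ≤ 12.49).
P(τ_{2.1} ≤ 12.49) = 2(1 − Φ(2.1/√12.49)) = 2(1 − Φ(0.5942)) ≈ 0.5524

By the reflection principle for standard BM, P(τ_b ≤ t) = 2 · P(B_t ≥ b). Since B_t ~ N(0, t), P(B_t ≥ 2.1) = 1 − Φ(2.1/√t) = 1 − Φ(2.1/√12.49) = 1 − Φ(0.5942) ≈ 0.27619. Doubling: P(τ_{2.1} ≤ 12.49) ≈ 2 · 0.27619 = 0.55238 ≈ 0.5524.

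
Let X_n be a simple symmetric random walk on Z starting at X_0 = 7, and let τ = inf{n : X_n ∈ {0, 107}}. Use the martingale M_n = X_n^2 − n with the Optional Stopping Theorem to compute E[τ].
E[τ] = 700

M_n = X_n^2 − n is a martingale (since E[X_{n+1}^2 | F_n] = X_n^2 + 1). By OST (τ has finite mean in a bounded region), E[M_τ] = E[M_0] = X_0^2 − 0 = 7^2 = 49. Also E[M_τ] = E[X_τ^2] − E[τ]. The walk exits at 0 or 107, with P(hit 107 first) = 7/107, so E[X_τ^2] = 107^2 · 7/107 + 0 = 749. Thus E[τ] = E[X_τ^2] − E[M_τ] = 749 − 49 = 700 = 7(107 − 7) = 700.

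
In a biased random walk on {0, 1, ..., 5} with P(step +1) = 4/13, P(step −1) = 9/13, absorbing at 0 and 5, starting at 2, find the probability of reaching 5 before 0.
P(hit 5 before 0) = (1 − (9/4)^2) / (1 − (9/4)^5) = 832/11605

Let u_k denote P(reach 5 before 0 | start at k). Boundary: u_0 = 0, u_5 = 1. Recurrence: u_k = 4/13·u_{k+1} + 9/13·u_{k-1} for 1 ≤ k ≤ 4. Try u_k = A + B·r^k with r = q/p = (9/13)/(4/13) = 9/4. Substitution satisfies the recurrence; boundary conditions give:
  u_k = (1 − r^k) / (1 − r^N) = (1 − (9/4)^2) / (1 − (9/4)^5) = 832/11605.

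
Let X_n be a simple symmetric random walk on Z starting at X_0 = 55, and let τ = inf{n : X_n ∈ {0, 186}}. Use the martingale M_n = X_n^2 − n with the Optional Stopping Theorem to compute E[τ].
E[τ] = 7205

M_n = X_n^2 − n is a martingale (since E[X_{n+1}^2 | F_n] = X_n^2 + 1). By OST (τ has finite mean in a bounded region), E[M_τ] = E[M_0] = X_0^2 − 0 = 55^2 = 3025. Also E[M_τ] = E[X_τ^2] − E[τ]. The walk exits at 0 or 186, with P(hit 186 first) = 55/186, so E[X_τ^2] = 186^2 · 55/186 + 0 = 10230. Thus E[τ] = E[X_τ^2] − E[M_τ] = 10230 − 3025 = 7205 = 55(186 − 55) = 7205.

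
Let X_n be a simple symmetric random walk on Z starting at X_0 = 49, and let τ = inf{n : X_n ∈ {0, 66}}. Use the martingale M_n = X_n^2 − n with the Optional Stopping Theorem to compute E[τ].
E[τ] = 833

M_n = X_n^2 − n is a martingale (since E[X_{n+1}^2 | F_n] = X_n^2 + 1). By OST (τ has finite mean in a bounded region), E[M_τ] = E[M_0] = X_0^2 − 0 = 49^2 = 2401. Also E[M_τ] = E[X_τ^2] − E[τ]. The walk exits at 0 or 66, with P(hit 66 first) = 49/66, so E[X_τ^2] = 66^2 · 49/66 + 0 = 3234. Thus E[τ] = E[X_τ^2] − E[M_τ] = 3234 − 2401 = 833 = 49(66 − 49) = 833.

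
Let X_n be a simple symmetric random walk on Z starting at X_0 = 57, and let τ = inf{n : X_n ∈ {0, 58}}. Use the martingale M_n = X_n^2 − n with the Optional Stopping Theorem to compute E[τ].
E[τ] = 57

M_n = X_n^2 − n is a martingale (since E[X_{n+1}^2 | F_n] = X_n^2 + 1). By OST (τ has finite mean in a bounded region), E[M_τ] = E[M_0] = X_0^2 − 0 = 57^2 = 3249. Also E[M_τ] = E[X_τ^2] − E[τ]. The walk exits at 0 or 58, with P(hit 58 first) = 57/58, so E[X_τ^2] = 58^2 · 57/58 + 0 = 3306. Thus E[τ] = E[X_τ^2] − E[M_τ] = 3306 − 3249 = 57 = 57(58 − 57) = 57.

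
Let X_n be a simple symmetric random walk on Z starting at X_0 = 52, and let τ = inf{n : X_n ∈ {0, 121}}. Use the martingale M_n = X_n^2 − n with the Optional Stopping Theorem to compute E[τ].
E[τ] = 3588

M_n = X_n^2 − n is a martingale (since E[X_{n+1}^2 | F_n] = X_n^2 + 1). By OST (τ has finite mean in a bounded region), E[M_τ] = E[M_0] = X_0^2 − 0 = 52^2 = 2704. Also E[M_τ] = E[X_τ^2] − E[τ]. The walk exits at 0 or 121, with P(hit 121 first) = 52/121, so E[X_τ^2] = 121^2 · 52/121 + 0 = 6292. Thus E[τ] = E[X_τ^2] − E[M_τ] = 6292 − 2704 = 3588 = 52(121 − 52) = 3588.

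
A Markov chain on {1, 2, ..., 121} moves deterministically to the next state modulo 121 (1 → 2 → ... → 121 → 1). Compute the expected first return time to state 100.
E[T_100 | X_0 = 100] = 121

The chain cycles deterministically, so starting at state 100 it returns in exactly 121 steps. Equivalently, the stationary distribution is uniform π_j = 1/121 for every state j, so by Kac's formula E[T_100] = 1/π_100 = 121.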